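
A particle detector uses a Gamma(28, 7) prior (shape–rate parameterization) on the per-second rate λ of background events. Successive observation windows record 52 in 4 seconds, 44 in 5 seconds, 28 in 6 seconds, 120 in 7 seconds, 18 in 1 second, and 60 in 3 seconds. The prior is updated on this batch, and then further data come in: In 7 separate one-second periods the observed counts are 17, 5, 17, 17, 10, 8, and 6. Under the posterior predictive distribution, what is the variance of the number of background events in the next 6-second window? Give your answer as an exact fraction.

Total count: 52 + 44 + 28 + 120 + 18 + 60 = 322.
Total exposure: 4 + 5 + 6 + 7 + 1 + 3 = 26 seconds.
After the first batch: Gamma(28 + 322, 7 + 26) = Gamma(350, 33).
Total count: 17 + 5 + 17 + 17 + 10 + 8 + 6 = 80.
Total exposure: 7 seconds.
After the second batch: Gamma(350 + 80, 33 + 7) = Gamma(430, 40).
The posterior predictive for a window of length T is Negative Binomial with variance T·α'·(β'+T)/β'² = 6·430·46/1600 = 2967/40.

2967/40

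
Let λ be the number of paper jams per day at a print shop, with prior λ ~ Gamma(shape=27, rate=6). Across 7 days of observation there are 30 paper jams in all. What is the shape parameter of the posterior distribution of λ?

57

Total count 30 over total exposure 7 days.
The Gamma prior is conjugate for the Poisson rate, so λ | data ~ Gamma(27+30, 6+7) = Gamma(57, 13).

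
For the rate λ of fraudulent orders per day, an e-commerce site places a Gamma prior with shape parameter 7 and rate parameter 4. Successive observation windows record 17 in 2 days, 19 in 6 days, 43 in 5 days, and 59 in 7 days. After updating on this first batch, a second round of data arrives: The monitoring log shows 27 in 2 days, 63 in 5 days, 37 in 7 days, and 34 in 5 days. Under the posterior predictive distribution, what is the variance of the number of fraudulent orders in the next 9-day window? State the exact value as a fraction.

143208/1849

Total count: 17 + 19 + 43 + 59 = 138.
Total exposure: 2 + 6 + 5 + 7 = 20 days.
After the first batch: Gamma(7 + 138, 4 + 20) = Gamma(145, 24).
Total count: 27 + 63 + 37 + 34 = 161.
Total exposure: 2 + 5 + 7 + 5 = 19 days.
After the second batch: Gamma(145 + 161, 24 + 19) = Gamma(306, 43).
The posterior predictive for a window of length T is Negative Binomial with variance T·α'·(β'+T)/β'² = 9·306·52/1849 = 143208/1849.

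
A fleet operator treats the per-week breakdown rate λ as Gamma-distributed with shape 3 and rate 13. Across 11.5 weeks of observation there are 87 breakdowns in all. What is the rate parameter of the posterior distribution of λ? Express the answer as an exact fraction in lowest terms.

49/2

Total count 87 over total exposure 11.5 weeks.
Gamma(α, β) with Poisson data over total exposure Σt gives posterior Gamma(α+Σx, β+Σt) = Gamma(90, 49/2).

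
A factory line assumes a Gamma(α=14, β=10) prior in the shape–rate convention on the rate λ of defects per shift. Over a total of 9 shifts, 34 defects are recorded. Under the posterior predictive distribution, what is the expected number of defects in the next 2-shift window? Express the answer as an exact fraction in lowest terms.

Total count 34 over total exposure 9 shifts.
Conjugate update: add total count to the shape and total exposure to the rate, giving Gamma(48, 19).
Predictive mean over a 2-shift window = T·E[λ|data] = 2·48/19 = 96/19.

96/19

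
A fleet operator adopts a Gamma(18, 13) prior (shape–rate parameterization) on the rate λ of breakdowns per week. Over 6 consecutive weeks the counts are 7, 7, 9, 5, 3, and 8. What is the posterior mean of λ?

Total count: 7 + 7 + 9 + 5 + 3 + 8 = 39.
Total exposure: 6 weeks.
Conjugate update: add total count to the shape and total exposure to the rate, giving Gamma(57, 19).
Posterior mean = α'/β' = 57/19 = 3.

3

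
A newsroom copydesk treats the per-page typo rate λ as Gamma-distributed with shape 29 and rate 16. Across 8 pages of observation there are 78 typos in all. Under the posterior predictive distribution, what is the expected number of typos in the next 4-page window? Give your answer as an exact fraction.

Total count 78 over total exposure 8 pages.
The Gamma prior is conjugate for the Poisson rate, so λ | data ~ Gamma(29+78, 16+8) = Gamma(107, 24).
Predictive mean over a 4-page window = T·E[λ|data] = 4·107/24 = 107/6.

107/6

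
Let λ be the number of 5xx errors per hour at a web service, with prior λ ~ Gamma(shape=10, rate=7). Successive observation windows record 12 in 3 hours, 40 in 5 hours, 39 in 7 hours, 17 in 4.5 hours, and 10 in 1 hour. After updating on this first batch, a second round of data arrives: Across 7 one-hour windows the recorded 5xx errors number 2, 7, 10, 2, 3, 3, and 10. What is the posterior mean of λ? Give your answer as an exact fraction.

110/23

Total count: 12 + 40 + 39 + 17 + 10 = 118.
Total exposure: 3 + 5 + 7 + 4.5 + 1 = 20.5 hours.
After the first batch: Gamma(10 + 118, 7 + 20.5) = Gamma(128, 55/2).
Total count: 2 + 7 + 10 + 2 + 3 + 3 + 10 = 37.
Total exposure: 7 hours.
After the second batch: Gamma(128 + 37, 55/2 + 7) = Gamma(165, 69/2).
Posterior mean = α'/β' = 165/(69/2) = 110/23.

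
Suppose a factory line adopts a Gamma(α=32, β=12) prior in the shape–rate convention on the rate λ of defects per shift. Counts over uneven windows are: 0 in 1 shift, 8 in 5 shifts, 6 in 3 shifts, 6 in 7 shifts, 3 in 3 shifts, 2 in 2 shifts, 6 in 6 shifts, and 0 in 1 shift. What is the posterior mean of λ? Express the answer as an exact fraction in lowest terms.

63/40

Total count: 0 + 8 + 6 + 6 + 3 + 2 + 6 + 0 = 31.
Total exposure: 1 + 5 + 3 + 7 + 3 + 2 + 6 + 1 = 28 shifts.
Gamma(α, β) with Poisson data over total exposure Σt gives posterior Gamma(α+Σx, β+Σt) = Gamma(63, 40).
Posterior mean = α'/β' = 63/40.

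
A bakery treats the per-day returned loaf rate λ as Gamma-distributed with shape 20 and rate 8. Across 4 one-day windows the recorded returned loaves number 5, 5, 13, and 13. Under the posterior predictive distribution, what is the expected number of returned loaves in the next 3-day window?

14

Total count: 5 + 5 + 13 + 13 = 36.
Total exposure: 4 days.
Posterior: α' = 20 + 36 = 56, β' = 8 + 4 = 12.
Predictive mean over a 3-day window = T·E[λ|data] = 3·56/12 = 14.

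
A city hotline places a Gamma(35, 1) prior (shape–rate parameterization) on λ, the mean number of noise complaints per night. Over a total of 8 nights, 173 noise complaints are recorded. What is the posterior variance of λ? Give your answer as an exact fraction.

208/81

Total count 173 over total exposure 8 nights.
Gamma(α, β) with Poisson data over total exposure Σt gives posterior Gamma(α+Σx, β+Σt) = Gamma(208, 9).
Posterior variance = α'/β'² = 208/81.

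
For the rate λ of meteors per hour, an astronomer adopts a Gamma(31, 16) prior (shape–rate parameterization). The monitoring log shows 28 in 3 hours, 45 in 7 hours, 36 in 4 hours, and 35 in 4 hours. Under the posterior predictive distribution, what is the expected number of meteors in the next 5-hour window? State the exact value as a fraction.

Total count: 28 + 45 + 36 + 35 = 144.
Total exposure: 3 + 7 + 4 + 4 = 18 hours.
Conjugate update: add total count to the shape and total exposure to the rate, giving Gamma(175, 34).
Predictive mean over a 5-hour window = T·E[λ|data] = 5·175/34 = 875/34.

875/34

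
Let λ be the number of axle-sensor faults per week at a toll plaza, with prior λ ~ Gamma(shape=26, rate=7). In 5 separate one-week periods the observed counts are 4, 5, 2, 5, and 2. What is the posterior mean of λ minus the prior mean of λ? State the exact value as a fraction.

Total count: 4 + 5 + 2 + 5 + 2 = 18.
Total exposure: 5 weeks.
By Gamma–Poisson conjugacy, the posterior is Gamma(α + Σx, β + Σt) = Gamma(26 + 18, 7 + 5) = Gamma(44, 12).
Posterior mean = 44/12 = 11/3; prior mean = 26/7 = 26/7. Difference = 11/3 − 26/7 = -1/21.

-1/21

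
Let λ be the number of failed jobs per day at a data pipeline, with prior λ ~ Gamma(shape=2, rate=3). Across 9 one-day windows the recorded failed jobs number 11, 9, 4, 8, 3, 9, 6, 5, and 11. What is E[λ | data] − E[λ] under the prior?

Total count: 11 + 9 + 4 + 8 + 3 + 9 + 6 + 5 + 11 = 66.
Total exposure: 9 days.
Conjugate update: add total count to the shape and total exposure to the rate, giving Gamma(68, 12).
Posterior mean = 68/12 = 17/3; prior mean = 2/3 = 2/3. Difference = 17/3 − 2/3 = 5.

5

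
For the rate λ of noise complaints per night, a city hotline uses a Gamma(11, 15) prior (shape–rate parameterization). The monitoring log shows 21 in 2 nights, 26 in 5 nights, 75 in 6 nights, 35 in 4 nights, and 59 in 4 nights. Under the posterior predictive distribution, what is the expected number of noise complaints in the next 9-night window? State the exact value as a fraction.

227/4

Total count: 21 + 26 + 75 + 35 + 59 = 216.
Total exposure: 2 + 5 + 6 + 4 + 4 = 21 nights.
Posterior: α' = 11 + 216 = 227, β' = 15 + 21 = 36.
Predictive mean over a 9-night window = T·E[λ|data] = 9·227/36 = 227/4.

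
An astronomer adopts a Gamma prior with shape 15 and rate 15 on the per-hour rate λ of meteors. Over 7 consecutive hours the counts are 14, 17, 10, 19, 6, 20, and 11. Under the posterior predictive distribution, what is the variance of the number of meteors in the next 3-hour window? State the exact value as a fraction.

Total count: 14 + 17 + 10 + 19 + 6 + 20 + 11 = 97.
Total exposure: 7 hours.
Posterior: α' = 15 + 97 = 112, β' = 15 + 7 = 22.
The posterior predictive for a window of length T is Negative Binomial with variance T·α'·(β'+T)/β'² = 3·112·25/484 = 2100/121.

2100/121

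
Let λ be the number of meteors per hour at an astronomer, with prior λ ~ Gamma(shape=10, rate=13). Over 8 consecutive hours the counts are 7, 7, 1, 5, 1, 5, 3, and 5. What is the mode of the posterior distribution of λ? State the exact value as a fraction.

43/21

Total count: 7 + 7 + 1 + 5 + 1 + 5 + 3 + 5 = 34.
Total exposure: 8 hours.
Posterior: α' = 10 + 34 = 44, β' = 13 + 8 = 21.
Posterior mode = (α'−1)/β' = 43/21.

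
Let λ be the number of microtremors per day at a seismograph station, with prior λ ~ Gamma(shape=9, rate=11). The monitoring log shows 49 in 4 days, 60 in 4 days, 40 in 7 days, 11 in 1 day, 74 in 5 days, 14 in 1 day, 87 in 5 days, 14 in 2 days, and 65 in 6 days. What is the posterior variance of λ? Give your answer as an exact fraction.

Total count: 49 + 60 + 40 + 11 + 74 + 14 + 87 + 14 + 65 = 414.
Total exposure: 4 + 4 + 7 + 1 + 5 + 1 + 5 + 2 + 6 = 35 days.
By Gamma–Poisson conjugacy, the posterior is Gamma(α + Σx, β + Σt) = Gamma(9 + 414, 11 + 35) = Gamma(423, 46).
Posterior variance = α'/β'² = 423/2116.

423/2116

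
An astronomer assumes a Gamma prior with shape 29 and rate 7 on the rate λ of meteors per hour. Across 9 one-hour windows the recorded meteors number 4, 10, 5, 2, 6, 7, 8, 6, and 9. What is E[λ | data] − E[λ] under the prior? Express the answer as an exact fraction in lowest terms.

69/56

Total count: 4 + 10 + 5 + 2 + 6 + 7 + 8 + 6 + 9 = 57.
Total exposure: 9 hours.
By Gamma–Poisson conjugacy, the posterior is Gamma(α + Σx, β + Σt) = Gamma(29 + 57, 7 + 9) = Gamma(86, 16).
Posterior mean = 86/16 = 43/8; prior mean = 29/7 = 29/7. Difference = 43/8 − 29/7 = 69/56.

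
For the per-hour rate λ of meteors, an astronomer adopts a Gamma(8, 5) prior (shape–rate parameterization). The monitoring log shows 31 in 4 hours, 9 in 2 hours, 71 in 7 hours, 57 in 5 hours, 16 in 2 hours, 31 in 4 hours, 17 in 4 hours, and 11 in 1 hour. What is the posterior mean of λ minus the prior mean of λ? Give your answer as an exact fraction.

Total count: 31 + 9 + 71 + 57 + 16 + 31 + 17 + 11 = 243.
Total exposure: 4 + 2 + 7 + 5 + 2 + 4 + 4 + 1 = 29 hours.
Posterior: α' = 8 + 243 = 251, β' = 5 + 29 = 34.
Posterior mean = 251/34 = 251/34; prior mean = 8/5 = 8/5. Difference = 251/34 − 8/5 = 983/170.

983/170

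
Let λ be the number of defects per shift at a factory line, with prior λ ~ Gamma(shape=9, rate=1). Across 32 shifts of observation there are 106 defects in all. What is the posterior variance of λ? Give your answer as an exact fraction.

115/1089

Total count 106 over total exposure 32 shifts.
Posterior: α' = 9 + 106 = 115, β' = 1 + 32 = 33.
Posterior variance = α'/β'² = 115/1089.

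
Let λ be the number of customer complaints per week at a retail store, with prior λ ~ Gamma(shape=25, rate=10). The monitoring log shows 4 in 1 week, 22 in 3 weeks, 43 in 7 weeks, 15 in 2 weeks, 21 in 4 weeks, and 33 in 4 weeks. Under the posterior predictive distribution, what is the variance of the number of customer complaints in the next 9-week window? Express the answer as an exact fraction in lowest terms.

58680/961

Total count: 4 + 22 + 43 + 15 + 21 + 33 = 138.
Total exposure: 1 + 3 + 7 + 2 + 4 + 4 = 21 weeks.
Conjugate update: add total count to the shape and total exposure to the rate, giving Gamma(163, 31).
The posterior predictive for a window of length T is Negative Binomial with variance T·α'·(β'+T)/β'² = 9·163·40/961 = 58680/961.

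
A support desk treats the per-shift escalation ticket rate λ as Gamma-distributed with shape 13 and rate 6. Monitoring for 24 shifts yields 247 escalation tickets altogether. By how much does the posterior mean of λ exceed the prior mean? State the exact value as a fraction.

Total count 247 over total exposure 24 shifts.
The Gamma prior is conjugate for the Poisson rate, so λ | data ~ Gamma(13+247, 6+24) = Gamma(260, 30).
Posterior mean = 260/30 = 26/3; prior mean = 13/6 = 13/6. Difference = 26/3 − 13/6 = 13/2.

13/2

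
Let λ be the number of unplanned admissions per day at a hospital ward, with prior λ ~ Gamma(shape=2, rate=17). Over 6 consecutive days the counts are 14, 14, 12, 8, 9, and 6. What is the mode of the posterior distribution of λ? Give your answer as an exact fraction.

64/23

Total count: 14 + 14 + 12 + 8 + 9 + 6 = 63.
Total exposure: 6 days.
By Gamma–Poisson conjugacy, the posterior is Gamma(α + Σx, β + Σt) = Gamma(2 + 63, 17 + 6) = Gamma(65, 23).
Posterior mode = (α'−1)/β' = 64/23.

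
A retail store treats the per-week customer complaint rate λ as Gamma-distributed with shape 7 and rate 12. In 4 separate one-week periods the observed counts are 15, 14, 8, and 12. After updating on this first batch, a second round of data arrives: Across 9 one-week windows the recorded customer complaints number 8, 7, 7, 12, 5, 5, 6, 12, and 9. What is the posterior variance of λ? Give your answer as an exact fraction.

127/625

Total count: 15 + 14 + 8 + 12 = 49.
Total exposure: 4 weeks.
After the first batch: Gamma(7 + 49, 12 + 4) = Gamma(56, 16).
Total count: 8 + 7 + 7 + 12 + 5 + 5 + 6 + 12 + 9 = 71.
Total exposure: 9 weeks.
After the second batch: Gamma(56 + 71, 16 + 9) = Gamma(127, 25).
Posterior variance = α'/β'² = 127/625.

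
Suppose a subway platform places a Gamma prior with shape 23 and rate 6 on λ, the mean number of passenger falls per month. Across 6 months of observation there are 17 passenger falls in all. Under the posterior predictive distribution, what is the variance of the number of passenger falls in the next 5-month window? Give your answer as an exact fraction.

Total count 17 over total exposure 6 months.
Gamma(α, β) with Poisson data over total exposure Σt gives posterior Gamma(α+Σx, β+Σt) = Gamma(40, 12).
The posterior predictive for a window of length T is Negative Binomial with variance T·α'·(β'+T)/β'² = 5·40·17/144 = 425/18.

425/18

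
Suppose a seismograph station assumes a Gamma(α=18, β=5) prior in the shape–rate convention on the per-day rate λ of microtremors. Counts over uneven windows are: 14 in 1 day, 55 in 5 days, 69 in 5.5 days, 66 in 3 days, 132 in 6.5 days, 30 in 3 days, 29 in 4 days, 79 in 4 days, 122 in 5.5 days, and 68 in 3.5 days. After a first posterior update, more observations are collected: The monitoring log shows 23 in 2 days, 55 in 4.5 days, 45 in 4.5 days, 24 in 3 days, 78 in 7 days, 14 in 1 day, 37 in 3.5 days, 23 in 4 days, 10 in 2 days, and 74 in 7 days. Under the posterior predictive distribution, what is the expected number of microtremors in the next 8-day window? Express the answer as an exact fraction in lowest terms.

17040/169

Total count: 14 + 55 + 69 + 66 + 132 + 30 + 29 + 79 + 122 + 68 = 664.
Total exposure: 1 + 5 + 5.5 + 3 + 6.5 + 3 + 4 + 4 + 5.5 + 3.5 = 41 days.
After the first batch: Gamma(18 + 664, 5 + 41) = Gamma(682, 46).
Total count: 23 + 55 + 45 + 24 + 78 + 14 + 37 + 23 + 10 + 74 = 383.
Total exposure: 2 + 4.5 + 4.5 + 3 + 7 + 1 + 3.5 + 4 + 2 + 7 = 38.5 days.
After the second batch: Gamma(682 + 383, 46 + 38.5) = Gamma(1065, 169/2).
Predictive mean over an 8-day window = T·E[λ|data] = 8·1065/(169/2) = 17040/169.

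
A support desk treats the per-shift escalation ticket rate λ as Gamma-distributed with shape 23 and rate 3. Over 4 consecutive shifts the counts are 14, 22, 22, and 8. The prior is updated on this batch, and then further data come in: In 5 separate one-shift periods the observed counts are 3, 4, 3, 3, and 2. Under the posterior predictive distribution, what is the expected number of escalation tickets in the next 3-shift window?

Total count: 14 + 22 + 22 + 8 = 66.
Total exposure: 4 shifts.
After the first batch: Gamma(23 + 66, 3 + 4) = Gamma(89, 7).
Total count: 3 + 4 + 3 + 3 + 2 = 15.
Total exposure: 5 shifts.
After the second batch: Gamma(89 + 15, 7 + 5) = Gamma(104, 12).
Predictive mean over a 3-shift window = T·E[λ|data] = 3·104/12 = 26.

26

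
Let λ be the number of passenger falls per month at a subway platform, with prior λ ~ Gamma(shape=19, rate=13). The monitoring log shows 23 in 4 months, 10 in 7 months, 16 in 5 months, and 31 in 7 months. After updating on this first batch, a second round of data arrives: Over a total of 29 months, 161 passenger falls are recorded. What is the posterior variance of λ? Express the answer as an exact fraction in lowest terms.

Total count: 23 + 10 + 16 + 31 = 80.
Total exposure: 4 + 7 + 5 + 7 = 23 months.
After the first batch: Gamma(19 + 80, 13 + 23) = Gamma(99, 36).
Total count 161 over total exposure 29 months.
After the second batch: Gamma(99 + 161, 36 + 29) = Gamma(260, 65).
Posterior variance = α'/β'² = 260/4225 = 4/65.

4/65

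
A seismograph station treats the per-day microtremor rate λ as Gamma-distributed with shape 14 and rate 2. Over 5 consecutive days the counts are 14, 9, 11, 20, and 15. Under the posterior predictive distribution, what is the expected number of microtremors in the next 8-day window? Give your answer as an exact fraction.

664/7

Total count: 14 + 9 + 11 + 20 + 15 = 69.
Total exposure: 5 days.
The Gamma prior is conjugate for the Poisson rate, so λ | data ~ Gamma(14+69, 2+5) = Gamma(83, 7).
Predictive mean over an 8-day window = T·E[λ|data] = 8·83/7 = 664/7.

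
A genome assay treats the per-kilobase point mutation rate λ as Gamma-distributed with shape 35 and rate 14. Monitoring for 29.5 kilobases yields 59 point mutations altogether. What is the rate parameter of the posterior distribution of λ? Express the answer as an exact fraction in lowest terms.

Total count 59 over total exposure 29.5 kilobases.
Conjugate update: add total count to the shape and total exposure to the rate, giving Gamma(94, 87/2).

87/2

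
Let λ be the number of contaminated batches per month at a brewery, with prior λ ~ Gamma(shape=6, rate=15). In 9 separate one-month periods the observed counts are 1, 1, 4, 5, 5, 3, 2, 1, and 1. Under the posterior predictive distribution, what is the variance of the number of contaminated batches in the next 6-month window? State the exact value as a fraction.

Total count: 1 + 1 + 4 + 5 + 5 + 3 + 2 + 1 + 1 = 23.
Total exposure: 9 months.
The Gamma prior is conjugate for the Poisson rate, so λ | data ~ Gamma(6+23, 15+9) = Gamma(29, 24).
The posterior predictive for a window of length T is Negative Binomial with variance T·α'·(β'+T)/β'² = 6·29·30/576 = 145/16.

145/16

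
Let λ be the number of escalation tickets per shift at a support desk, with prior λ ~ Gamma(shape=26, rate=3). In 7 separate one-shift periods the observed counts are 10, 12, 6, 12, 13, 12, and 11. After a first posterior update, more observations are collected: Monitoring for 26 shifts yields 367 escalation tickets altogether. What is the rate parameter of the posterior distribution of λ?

36

Total count: 10 + 12 + 6 + 12 + 13 + 12 + 11 = 76.
Total exposure: 7 shifts.
After the first batch: Gamma(26 + 76, 3 + 7) = Gamma(102, 10).
Total count 367 over total exposure 26 shifts.
After the second batch: Gamma(102 + 367, 10 + 26) = Gamma(469, 36).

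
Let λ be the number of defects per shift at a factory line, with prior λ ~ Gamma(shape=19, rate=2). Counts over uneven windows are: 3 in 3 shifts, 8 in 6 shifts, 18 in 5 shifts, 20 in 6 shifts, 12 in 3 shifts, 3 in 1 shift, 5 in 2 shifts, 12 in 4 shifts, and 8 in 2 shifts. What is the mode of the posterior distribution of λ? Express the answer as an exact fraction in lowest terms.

107/34

Total count: 3 + 8 + 18 + 20 + 12 + 3 + 5 + 12 + 8 = 89.
Total exposure: 3 + 6 + 5 + 6 + 3 + 1 + 2 + 4 + 2 = 32 shifts.
Posterior: α' = 19 + 89 = 108, β' = 2 + 32 = 34.
Posterior mode = (α'−1)/β' = 107/34.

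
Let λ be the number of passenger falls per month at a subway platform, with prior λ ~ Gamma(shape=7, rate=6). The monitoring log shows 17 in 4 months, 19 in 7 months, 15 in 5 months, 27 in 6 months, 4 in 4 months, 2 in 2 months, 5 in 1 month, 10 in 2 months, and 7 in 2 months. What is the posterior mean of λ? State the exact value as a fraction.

Total count: 17 + 19 + 15 + 27 + 4 + 2 + 5 + 10 + 7 = 106.
Total exposure: 4 + 7 + 5 + 6 + 4 + 2 + 1 + 2 + 2 = 33 months.
The Gamma prior is conjugate for the Poisson rate, so λ | data ~ Gamma(7+106, 6+33) = Gamma(113, 39).
Posterior mean = α'/β' = 113/39.

113/39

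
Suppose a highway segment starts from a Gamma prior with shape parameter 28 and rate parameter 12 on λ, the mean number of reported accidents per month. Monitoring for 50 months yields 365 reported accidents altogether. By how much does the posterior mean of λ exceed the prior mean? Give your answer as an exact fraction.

Total count 365 over total exposure 50 months.
Gamma(α, β) with Poisson data over total exposure Σt gives posterior Gamma(α+Σx, β+Σt) = Gamma(393, 62).
Posterior mean = 393/62 = 393/62; prior mean = 28/12 = 7/3. Difference = 393/62 − 7/3 = 745/186.

745/186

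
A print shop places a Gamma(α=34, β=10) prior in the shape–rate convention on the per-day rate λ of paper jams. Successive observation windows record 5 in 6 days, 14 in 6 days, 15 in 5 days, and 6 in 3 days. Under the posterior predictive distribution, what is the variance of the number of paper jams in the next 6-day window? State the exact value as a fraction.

Total count: 5 + 14 + 15 + 6 = 40.
Total exposure: 6 + 6 + 5 + 3 = 20 days.
Conjugate update: add total count to the shape and total exposure to the rate, giving Gamma(74, 30).
The posterior predictive for a window of length T is Negative Binomial with variance T·α'·(β'+T)/β'² = 6·74·36/900 = 444/25.

444/25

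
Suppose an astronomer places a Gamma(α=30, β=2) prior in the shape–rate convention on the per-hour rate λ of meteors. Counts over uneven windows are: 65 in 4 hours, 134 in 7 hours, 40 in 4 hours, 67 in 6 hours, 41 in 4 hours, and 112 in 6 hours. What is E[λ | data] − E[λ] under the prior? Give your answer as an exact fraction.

-2/11

Total count: 65 + 134 + 40 + 67 + 41 + 112 = 459.
Total exposure: 4 + 7 + 4 + 6 + 4 + 6 = 31 hours.
By Gamma–Poisson conjugacy, the posterior is Gamma(α + Σx, β + Σt) = Gamma(30 + 459, 2 + 31) = Gamma(489, 33).
Posterior mean = 489/33 = 163/11; prior mean = 30/2 = 15. Difference = 163/11 − 15 = -2/11.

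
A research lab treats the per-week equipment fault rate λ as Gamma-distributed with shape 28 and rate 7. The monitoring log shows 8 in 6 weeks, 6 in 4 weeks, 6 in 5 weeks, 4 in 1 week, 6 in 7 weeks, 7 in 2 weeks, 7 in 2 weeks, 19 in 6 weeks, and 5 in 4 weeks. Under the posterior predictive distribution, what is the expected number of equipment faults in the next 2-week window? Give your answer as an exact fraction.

48/11

Total count: 8 + 6 + 6 + 4 + 6 + 7 + 7 + 19 + 5 = 68.
Total exposure: 6 + 4 + 5 + 1 + 7 + 2 + 2 + 6 + 4 = 37 weeks.
Conjugate update: add total count to the shape and total exposure to the rate, giving Gamma(96, 44).
Predictive mean over a 2-week window = T·E[λ|data] = 2·96/44 = 48/11.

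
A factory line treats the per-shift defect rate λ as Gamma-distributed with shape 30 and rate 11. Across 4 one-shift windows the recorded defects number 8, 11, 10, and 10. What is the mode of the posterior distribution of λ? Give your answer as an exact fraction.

68/15

Total count: 8 + 11 + 10 + 10 = 39.
Total exposure: 4 shifts.
Conjugate update: add total count to the shape and total exposure to the rate, giving Gamma(69, 15).
Posterior mode = (α'−1)/β' = 68/15.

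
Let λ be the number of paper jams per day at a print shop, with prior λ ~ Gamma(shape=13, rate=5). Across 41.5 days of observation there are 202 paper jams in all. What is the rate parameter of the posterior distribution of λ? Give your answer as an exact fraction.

Total count 202 over total exposure 41.5 days.
Posterior: α' = 13 + 202 = 215, β' = 5 + 41.5 = 93/2.

93/2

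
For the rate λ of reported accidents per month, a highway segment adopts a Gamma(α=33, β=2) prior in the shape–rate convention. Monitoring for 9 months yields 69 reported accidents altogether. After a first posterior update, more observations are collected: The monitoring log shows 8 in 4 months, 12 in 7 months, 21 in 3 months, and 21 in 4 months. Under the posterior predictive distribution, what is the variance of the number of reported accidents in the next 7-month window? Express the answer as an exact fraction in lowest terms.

Total count 69 over total exposure 9 months.
After the first batch: Gamma(33 + 69, 2 + 9) = Gamma(102, 11).
Total count: 8 + 12 + 21 + 21 = 62.
Total exposure: 4 + 7 + 3 + 4 = 18 months.
After the second batch: Gamma(102 + 62, 11 + 18) = Gamma(164, 29).
The posterior predictive for a window of length T is Negative Binomial with variance T·α'·(β'+T)/β'² = 7·164·36/841 = 41328/841.

41328/841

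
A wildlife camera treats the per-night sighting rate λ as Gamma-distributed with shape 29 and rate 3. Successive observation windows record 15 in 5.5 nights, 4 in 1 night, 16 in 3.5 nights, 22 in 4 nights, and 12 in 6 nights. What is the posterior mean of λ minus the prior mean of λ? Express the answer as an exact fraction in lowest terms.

Total count: 15 + 4 + 16 + 22 + 12 = 69.
Total exposure: 5.5 + 1 + 3.5 + 4 + 6 = 20 nights.
Posterior: α' = 29 + 69 = 98, β' = 3 + 20 = 23.
Posterior mean = 98/23 = 98/23; prior mean = 29/3 = 29/3. Difference = 98/23 − 29/3 = -373/69.

-373/69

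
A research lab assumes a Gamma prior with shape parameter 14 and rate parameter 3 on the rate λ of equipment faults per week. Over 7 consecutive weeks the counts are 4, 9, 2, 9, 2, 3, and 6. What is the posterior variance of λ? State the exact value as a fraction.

49/100

Total count: 4 + 9 + 2 + 9 + 2 + 3 + 6 = 35.
Total exposure: 7 weeks.
Posterior: α' = 14 + 35 = 49, β' = 3 + 7 = 10.
Posterior variance = α'/β'² = 49/100.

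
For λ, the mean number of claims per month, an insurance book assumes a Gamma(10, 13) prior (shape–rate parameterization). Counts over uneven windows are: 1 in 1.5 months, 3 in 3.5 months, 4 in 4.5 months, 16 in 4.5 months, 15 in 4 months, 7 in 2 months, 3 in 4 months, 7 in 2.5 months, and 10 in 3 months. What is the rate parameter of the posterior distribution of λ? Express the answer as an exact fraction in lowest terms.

85/2

Total count: 1 + 3 + 4 + 16 + 15 + 7 + 3 + 7 + 10 = 66.
Total exposure: 1.5 + 3.5 + 4.5 + 4.5 + 4 + 2 + 4 + 2.5 + 3 = 29.5 months.
Conjugate update: add total count to the shape and total exposure to the rate, giving Gamma(76, 85/2).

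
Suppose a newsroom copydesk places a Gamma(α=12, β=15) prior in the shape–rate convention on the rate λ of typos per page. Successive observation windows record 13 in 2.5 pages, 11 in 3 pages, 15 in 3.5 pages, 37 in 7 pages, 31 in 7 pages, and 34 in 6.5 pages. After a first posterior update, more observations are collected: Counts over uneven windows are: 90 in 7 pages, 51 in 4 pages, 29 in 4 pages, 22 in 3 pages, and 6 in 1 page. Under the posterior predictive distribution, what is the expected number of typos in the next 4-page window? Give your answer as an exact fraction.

Total count: 13 + 11 + 15 + 37 + 31 + 34 = 141.
Total exposure: 2.5 + 3 + 3.5 + 7 + 7 + 6.5 = 29.5 pages.
After the first batch: Gamma(12 + 141, 15 + 29.5) = Gamma(153, 89/2).
Total count: 90 + 51 + 29 + 22 + 6 = 198.
Total exposure: 7 + 4 + 4 + 3 + 1 = 19 pages.
After the second batch: Gamma(153 + 198, 89/2 + 19) = Gamma(351, 127/2).
Predictive mean over a 4-page window = T·E[λ|data] = 4·351/(127/2) = 2808/127.

2808/127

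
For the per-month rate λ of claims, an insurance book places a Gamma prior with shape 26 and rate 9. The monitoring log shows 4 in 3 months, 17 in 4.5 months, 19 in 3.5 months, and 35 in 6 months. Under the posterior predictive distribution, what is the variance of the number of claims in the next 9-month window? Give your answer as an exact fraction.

31815/676

Total count: 4 + 17 + 19 + 35 = 75.
Total exposure: 3 + 4.5 + 3.5 + 6 = 17 months.
Gamma(α, β) with Poisson data over total exposure Σt gives posterior Gamma(α+Σx, β+Σt) = Gamma(101, 26).
The posterior predictive for a window of length T is Negative Binomial with variance T·α'·(β'+T)/β'² = 9·101·35/676 = 31815/676.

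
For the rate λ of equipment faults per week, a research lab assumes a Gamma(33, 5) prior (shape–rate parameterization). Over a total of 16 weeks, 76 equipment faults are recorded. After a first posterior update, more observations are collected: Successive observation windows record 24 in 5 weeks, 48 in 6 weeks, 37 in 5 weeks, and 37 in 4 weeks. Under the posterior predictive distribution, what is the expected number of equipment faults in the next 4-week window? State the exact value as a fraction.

1020/41

Total count 76 over total exposure 16 weeks.
After the first batch: Gamma(33 + 76, 5 + 16) = Gamma(109, 21).
Total count: 24 + 48 + 37 + 37 = 146.
Total exposure: 5 + 6 + 5 + 4 = 20 weeks.
After the second batch: Gamma(109 + 146, 21 + 20) = Gamma(255, 41).
Predictive mean over a 4-week window = T·E[λ|data] = 4·255/41 = 1020/41.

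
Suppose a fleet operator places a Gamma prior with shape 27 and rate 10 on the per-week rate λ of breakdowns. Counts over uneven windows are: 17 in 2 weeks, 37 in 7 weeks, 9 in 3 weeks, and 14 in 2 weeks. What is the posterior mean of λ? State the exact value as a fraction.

13/3

Total count: 17 + 37 + 9 + 14 = 77.
Total exposure: 2 + 7 + 3 + 2 = 14 weeks.
Gamma(α, β) with Poisson data over total exposure Σt gives posterior Gamma(α+Σx, β+Σt) = Gamma(104, 24).
Posterior mean = α'/β' = 104/24 = 13/3.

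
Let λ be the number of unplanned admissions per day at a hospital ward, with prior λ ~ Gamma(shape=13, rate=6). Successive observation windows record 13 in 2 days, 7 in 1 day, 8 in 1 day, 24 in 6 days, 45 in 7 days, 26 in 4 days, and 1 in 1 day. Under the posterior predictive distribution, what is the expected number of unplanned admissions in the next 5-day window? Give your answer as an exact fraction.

685/28

Total count: 13 + 7 + 8 + 24 + 45 + 26 + 1 = 124.
Total exposure: 2 + 1 + 1 + 6 + 7 + 4 + 1 = 22 days.
By Gamma–Poisson conjugacy, the posterior is Gamma(α + Σx, β + Σt) = Gamma(13 + 124, 6 + 22) = Gamma(137, 28).
Predictive mean over a 5-day window = T·E[λ|data] = 5·137/28 = 685/28.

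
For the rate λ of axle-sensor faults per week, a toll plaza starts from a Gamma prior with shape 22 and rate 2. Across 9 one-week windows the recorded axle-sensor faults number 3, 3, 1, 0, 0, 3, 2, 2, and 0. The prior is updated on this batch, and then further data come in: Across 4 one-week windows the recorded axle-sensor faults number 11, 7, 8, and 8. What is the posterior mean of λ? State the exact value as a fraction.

Total count: 3 + 3 + 1 + 0 + 0 + 3 + 2 + 2 + 0 = 14.
Total exposure: 9 weeks.
After the first batch: Gamma(22 + 14, 2 + 9) = Gamma(36, 11).
Total count: 11 + 7 + 8 + 8 = 34.
Total exposure: 4 weeks.
After the second batch: Gamma(36 + 34, 11 + 4) = Gamma(70, 15).
Posterior mean = α'/β' = 70/15 = 14/3.

14/3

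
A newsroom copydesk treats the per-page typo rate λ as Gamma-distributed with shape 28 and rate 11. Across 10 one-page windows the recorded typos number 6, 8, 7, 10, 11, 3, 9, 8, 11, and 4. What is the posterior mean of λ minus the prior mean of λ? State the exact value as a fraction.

27/11

Total count: 6 + 8 + 7 + 10 + 11 + 3 + 9 + 8 + 11 + 4 = 77.
Total exposure: 10 pages.
Conjugate update: add total count to the shape and total exposure to the rate, giving Gamma(105, 21).
Posterior mean = 105/21 = 5; prior mean = 28/11 = 28/11. Difference = 5 − 28/11 = 27/11.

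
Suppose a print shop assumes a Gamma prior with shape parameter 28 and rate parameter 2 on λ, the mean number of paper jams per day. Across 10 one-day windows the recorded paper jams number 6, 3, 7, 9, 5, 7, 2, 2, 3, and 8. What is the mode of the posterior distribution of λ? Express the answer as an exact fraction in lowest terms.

Total count: 6 + 3 + 7 + 9 + 5 + 7 + 2 + 2 + 3 + 8 = 52.
Total exposure: 10 days.
By Gamma–Poisson conjugacy, the posterior is Gamma(α + Σx, β + Σt) = Gamma(28 + 52, 2 + 10) = Gamma(80, 12).
Posterior mode = (α'−1)/β' = 79/12.

79/12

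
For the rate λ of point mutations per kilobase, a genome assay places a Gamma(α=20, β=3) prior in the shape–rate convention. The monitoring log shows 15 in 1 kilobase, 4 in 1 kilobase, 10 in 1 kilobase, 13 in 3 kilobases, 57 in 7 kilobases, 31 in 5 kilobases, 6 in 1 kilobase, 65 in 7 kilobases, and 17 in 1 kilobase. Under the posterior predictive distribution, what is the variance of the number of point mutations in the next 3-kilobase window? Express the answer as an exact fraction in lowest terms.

Total count: 15 + 4 + 10 + 13 + 57 + 31 + 6 + 65 + 17 = 218.
Total exposure: 1 + 1 + 1 + 3 + 7 + 5 + 1 + 7 + 1 = 27 kilobases.
Gamma(α, β) with Poisson data over total exposure Σt gives posterior Gamma(α+Σx, β+Σt) = Gamma(238, 30).
The posterior predictive for a window of length T is Negative Binomial with variance T·α'·(β'+T)/β'² = 3·238·33/900 = 1309/50.

1309/50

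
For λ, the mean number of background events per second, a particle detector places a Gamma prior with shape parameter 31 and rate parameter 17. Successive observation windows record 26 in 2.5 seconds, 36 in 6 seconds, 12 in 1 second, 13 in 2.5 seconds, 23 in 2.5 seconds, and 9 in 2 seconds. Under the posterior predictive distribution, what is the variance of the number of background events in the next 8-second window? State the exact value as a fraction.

199200/4489

Total count: 26 + 36 + 12 + 13 + 23 + 9 = 119.
Total exposure: 2.5 + 6 + 1 + 2.5 + 2.5 + 2 = 16.5 seconds.
Posterior: α' = 31 + 119 = 150, β' = 17 + 16.5 = 67/2.
The posterior predictive for a window of length T is Negative Binomial with variance T·α'·(β'+T)/β'² = 8·150·(83/2)/(4489/4) = 199200/4489.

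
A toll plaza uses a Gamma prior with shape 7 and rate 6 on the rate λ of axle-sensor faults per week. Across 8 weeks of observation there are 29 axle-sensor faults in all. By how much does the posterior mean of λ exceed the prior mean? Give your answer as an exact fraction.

Total count 29 over total exposure 8 weeks.
Gamma(α, β) with Poisson data over total exposure Σt gives posterior Gamma(α+Σx, β+Σt) = Gamma(36, 14).
Posterior mean = 36/14 = 18/7; prior mean = 7/6 = 7/6. Difference = 18/7 − 7/6 = 59/42.

59/42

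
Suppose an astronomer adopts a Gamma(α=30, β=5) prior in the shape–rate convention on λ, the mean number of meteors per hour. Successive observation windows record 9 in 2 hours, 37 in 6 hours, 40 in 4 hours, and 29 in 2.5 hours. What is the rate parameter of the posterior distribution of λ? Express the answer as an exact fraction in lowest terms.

Total count: 9 + 37 + 40 + 29 = 115.
Total exposure: 2 + 6 + 4 + 2.5 = 14.5 hours.
By Gamma–Poisson conjugacy, the posterior is Gamma(α + Σx, β + Σt) = Gamma(30 + 115, 5 + 14.5) = Gamma(145, 39/2).

39/2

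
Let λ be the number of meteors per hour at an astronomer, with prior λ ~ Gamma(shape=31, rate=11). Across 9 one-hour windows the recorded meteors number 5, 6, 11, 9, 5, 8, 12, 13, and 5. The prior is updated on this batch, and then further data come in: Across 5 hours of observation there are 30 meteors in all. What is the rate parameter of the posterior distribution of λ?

25

Total count: 5 + 6 + 11 + 9 + 5 + 8 + 12 + 13 + 5 = 74.
Total exposure: 9 hours.
After the first batch: Gamma(31 + 74, 11 + 9) = Gamma(105, 20).
Total count 30 over total exposure 5 hours.
After the second batch: Gamma(105 + 30, 20 + 5) = Gamma(135, 25).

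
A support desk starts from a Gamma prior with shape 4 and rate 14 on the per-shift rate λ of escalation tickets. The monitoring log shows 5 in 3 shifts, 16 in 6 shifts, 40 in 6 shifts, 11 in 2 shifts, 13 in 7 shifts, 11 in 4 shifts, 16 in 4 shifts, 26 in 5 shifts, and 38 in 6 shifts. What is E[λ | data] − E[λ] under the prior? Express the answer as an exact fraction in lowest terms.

Total count: 5 + 16 + 40 + 11 + 13 + 11 + 16 + 26 + 38 = 176.
Total exposure: 3 + 6 + 6 + 2 + 7 + 4 + 4 + 5 + 6 = 43 shifts.
The Gamma prior is conjugate for the Poisson rate, so λ | data ~ Gamma(4+176, 14+43) = Gamma(180, 57).
Posterior mean = 180/57 = 60/19; prior mean = 4/14 = 2/7. Difference = 60/19 − 2/7 = 382/133.

382/133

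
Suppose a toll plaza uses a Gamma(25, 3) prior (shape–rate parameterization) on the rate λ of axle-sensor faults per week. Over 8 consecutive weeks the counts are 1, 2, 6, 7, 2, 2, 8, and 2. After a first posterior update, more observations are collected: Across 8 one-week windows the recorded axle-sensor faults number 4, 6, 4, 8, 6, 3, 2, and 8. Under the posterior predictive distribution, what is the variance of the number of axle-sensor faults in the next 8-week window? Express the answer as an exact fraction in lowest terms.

Total count: 1 + 2 + 6 + 7 + 2 + 2 + 8 + 2 = 30.
Total exposure: 8 weeks.
After the first batch: Gamma(25 + 30, 3 + 8) = Gamma(55, 11).
Total count: 4 + 6 + 4 + 8 + 6 + 3 + 2 + 8 = 41.
Total exposure: 8 weeks.
After the second batch: Gamma(55 + 41, 11 + 8) = Gamma(96, 19).
The posterior predictive for a window of length T is Negative Binomial with variance T·α'·(β'+T)/β'² = 8·96·27/361 = 20736/361.

20736/361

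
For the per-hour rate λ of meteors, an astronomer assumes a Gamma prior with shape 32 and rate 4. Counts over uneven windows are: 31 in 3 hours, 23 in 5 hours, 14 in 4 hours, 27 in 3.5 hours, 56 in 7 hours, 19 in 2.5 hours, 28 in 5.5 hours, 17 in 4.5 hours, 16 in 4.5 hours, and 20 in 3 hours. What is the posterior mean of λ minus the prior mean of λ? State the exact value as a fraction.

Total count: 31 + 23 + 14 + 27 + 56 + 19 + 28 + 17 + 16 + 20 = 251.
Total exposure: 3 + 5 + 4 + 3.5 + 7 + 2.5 + 5.5 + 4.5 + 4.5 + 3 = 42.5 hours.
By Gamma–Poisson conjugacy, the posterior is Gamma(α + Σx, β + Σt) = Gamma(32 + 251, 4 + 42.5) = Gamma(283, 93/2).
Posterior mean = 283/(93/2) = 566/93; prior mean = 32/4 = 8. Difference = 566/93 − 8 = -178/93.

-178/93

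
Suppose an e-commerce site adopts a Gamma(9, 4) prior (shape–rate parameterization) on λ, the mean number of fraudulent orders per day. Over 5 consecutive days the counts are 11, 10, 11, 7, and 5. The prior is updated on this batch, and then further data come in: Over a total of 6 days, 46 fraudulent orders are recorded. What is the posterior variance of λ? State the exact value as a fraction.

11/25

Total count: 11 + 10 + 11 + 7 + 5 = 44.
Total exposure: 5 days.
After the first batch: Gamma(9 + 44, 4 + 5) = Gamma(53, 9).
Total count 46 over total exposure 6 days.
After the second batch: Gamma(53 + 46, 9 + 6) = Gamma(99, 15).
Posterior variance = α'/β'² = 99/225 = 11/25.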